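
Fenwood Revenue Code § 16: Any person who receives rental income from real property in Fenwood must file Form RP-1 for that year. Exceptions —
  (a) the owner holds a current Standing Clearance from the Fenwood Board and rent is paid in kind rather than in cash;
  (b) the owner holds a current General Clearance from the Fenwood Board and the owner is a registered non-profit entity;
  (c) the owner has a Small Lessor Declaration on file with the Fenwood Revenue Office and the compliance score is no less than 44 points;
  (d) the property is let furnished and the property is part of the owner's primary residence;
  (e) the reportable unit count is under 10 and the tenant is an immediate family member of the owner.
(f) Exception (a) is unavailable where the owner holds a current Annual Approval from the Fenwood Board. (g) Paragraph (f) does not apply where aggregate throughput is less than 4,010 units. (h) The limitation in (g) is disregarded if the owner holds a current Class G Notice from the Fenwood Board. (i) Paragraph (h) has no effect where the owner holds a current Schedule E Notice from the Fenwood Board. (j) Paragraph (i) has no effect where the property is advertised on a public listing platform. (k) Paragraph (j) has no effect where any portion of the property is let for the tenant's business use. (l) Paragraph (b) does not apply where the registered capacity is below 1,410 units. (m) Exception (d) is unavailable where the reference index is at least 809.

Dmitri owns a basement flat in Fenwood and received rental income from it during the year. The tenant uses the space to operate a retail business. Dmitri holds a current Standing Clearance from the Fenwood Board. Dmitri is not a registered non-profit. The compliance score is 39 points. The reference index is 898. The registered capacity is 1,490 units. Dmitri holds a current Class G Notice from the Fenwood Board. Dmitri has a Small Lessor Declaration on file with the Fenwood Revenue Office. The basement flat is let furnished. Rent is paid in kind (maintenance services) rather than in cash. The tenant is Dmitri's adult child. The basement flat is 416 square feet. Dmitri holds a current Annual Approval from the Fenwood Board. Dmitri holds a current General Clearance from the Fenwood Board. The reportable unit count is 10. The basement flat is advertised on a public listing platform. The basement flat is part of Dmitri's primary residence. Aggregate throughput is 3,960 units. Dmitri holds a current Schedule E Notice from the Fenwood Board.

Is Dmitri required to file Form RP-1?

No — exception (a) applies; Dmitri is not required to file Form RP-1.

Exception (a): a current Standing Clearance is held; rent is paid in kind — every condition holds. As to paragraphs (f)–(k): (f) operates (a current Annual Approval is held), but is overridden by (g): (g) operates against (f): aggregate throughput is 3,960 units, less than the 4,010 units limit. (h) would limit (g) — a current Class G Notice is held — but (i) sets (h) aside: (i) is triggered — a current Schedule E Notice is held. (j) is engaged (the property is publicly advertised), but is itself disapplied by (k): (k) operates against (j): the space is let for business use. Exception (a) stands.
Exception (b) does not apply: Dmitri is not a registered non-profit.
Exception (c) fails — the compliance score is 39 points, short of 44 points.
Exception (d) is satisfied on its face — the property is let furnished; the basement flat is part of the primary residence. Turning to paragraph (m): (m) operates against (d): the reference index is 898, meeting the 809 threshold. (d) is therefore removed.
Exception (e) does not apply: the reportable unit count is 10, not under 10.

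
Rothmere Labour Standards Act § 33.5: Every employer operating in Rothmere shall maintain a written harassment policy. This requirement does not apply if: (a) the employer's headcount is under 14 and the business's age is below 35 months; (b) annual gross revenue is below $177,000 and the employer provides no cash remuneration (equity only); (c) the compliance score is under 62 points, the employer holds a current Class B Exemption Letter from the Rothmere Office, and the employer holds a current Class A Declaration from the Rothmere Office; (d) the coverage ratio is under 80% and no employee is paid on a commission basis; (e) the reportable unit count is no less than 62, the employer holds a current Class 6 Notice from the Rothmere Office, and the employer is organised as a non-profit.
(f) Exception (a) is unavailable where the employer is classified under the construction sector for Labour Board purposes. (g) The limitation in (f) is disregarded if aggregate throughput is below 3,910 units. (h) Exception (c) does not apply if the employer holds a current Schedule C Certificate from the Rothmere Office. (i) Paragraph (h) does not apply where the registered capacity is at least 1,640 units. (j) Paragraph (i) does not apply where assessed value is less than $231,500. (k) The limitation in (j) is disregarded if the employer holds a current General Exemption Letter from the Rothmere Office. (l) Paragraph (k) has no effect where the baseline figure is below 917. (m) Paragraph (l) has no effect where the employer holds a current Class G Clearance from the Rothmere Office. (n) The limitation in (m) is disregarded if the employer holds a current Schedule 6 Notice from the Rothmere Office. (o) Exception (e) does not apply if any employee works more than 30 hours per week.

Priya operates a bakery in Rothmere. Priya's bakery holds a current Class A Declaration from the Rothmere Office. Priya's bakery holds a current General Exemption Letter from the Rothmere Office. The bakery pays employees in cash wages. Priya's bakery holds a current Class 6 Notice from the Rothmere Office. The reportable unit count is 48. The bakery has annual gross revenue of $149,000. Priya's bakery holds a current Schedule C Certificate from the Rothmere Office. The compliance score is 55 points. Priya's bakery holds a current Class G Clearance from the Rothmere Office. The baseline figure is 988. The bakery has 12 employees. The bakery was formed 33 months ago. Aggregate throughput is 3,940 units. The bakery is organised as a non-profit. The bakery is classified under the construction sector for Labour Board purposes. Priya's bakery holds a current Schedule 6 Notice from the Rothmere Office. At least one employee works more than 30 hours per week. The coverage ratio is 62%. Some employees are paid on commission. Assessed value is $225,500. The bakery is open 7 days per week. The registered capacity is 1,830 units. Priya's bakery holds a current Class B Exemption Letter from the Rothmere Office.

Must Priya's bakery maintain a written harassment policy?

No — exception (c) applies; Priya's bakery is not required to maintain a written harassment policy.

Exception (a) is satisfied on its face — the employer's headcount is 12, under the 14 limit; the business's age is 33 months, below the 35 months limit. But applying paragraphs (f)–(g): (f) applies — the bakery is classified under the construction sector. (g) does not operate here (aggregate throughput is 3,940 units, not below 3,910 units), so (f) stands. Exception (a) does not apply.
Exception (b) fails — employees are paid cash wages.
Exception (c) is satisfied on its face — the compliance score is 55 points, under the 62 points limit; a current Class B Exemption Letter is held; a current Class A Declaration is held. Considering the limiting provisions: (h) is triggered (a current Schedule C Certificate is held), but is itself disapplied by (i): (i) operates against (h): the registered capacity is 1,830 units, meeting the 1,640 units threshold. (j) is triggered (assessed value is $225,500, less than the $231,500 limit), but is itself disapplied by (k): (k) is triggered — a current General Exemption Letter is held. (l), which would lift (k), is inapplicable — the baseline figure is 988, not below 917. Exception (c) stands.
Exception (d) fails — some employees are paid on commission.
Exception (e) requires that the reportable unit count is no less than 62; but the reportable unit count is 48, short of 62, so (e) is unavailable.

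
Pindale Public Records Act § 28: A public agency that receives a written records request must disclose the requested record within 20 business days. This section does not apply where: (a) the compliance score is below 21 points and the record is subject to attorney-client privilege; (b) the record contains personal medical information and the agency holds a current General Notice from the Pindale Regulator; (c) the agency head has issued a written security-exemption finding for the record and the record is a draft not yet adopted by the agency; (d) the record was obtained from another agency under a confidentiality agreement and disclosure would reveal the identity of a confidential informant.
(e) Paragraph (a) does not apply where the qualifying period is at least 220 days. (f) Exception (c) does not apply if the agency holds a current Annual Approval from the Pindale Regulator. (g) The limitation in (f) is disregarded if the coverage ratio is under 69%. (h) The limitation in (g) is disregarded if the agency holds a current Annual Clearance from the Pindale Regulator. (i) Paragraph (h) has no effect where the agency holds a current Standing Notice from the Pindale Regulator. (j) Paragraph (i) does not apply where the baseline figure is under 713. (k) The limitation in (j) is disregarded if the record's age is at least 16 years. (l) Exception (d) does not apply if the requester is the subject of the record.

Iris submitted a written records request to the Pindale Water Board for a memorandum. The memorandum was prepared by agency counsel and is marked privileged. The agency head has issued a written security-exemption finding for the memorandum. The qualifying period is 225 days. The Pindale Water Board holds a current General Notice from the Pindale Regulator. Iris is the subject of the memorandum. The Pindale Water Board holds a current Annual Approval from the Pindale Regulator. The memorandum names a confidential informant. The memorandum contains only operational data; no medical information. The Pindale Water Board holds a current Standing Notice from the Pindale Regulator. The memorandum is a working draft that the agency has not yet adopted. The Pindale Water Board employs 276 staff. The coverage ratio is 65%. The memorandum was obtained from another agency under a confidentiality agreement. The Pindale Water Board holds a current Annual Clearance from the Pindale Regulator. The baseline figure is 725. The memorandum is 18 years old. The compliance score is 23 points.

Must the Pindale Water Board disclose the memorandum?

No — exception (c) applies; the Pindale Water Board is not required to disclose the memorandum.

Exception (a) does not apply: the compliance score is 23 points, not below 21 points.
Exception (b) requires that the record contains personal medical information; but the memorandum contains only operational data, so (b) is unavailable.
All of (c)'s requirements are met (a written security-exemption finding has been issued; the memorandum is an unadopted draft). Under paragraphs (f)–(k): (f) applies (a current Annual Approval is held), but is displaced by (g): (g) operates against (f): the coverage ratio is 65%, under the 69% limit. (h) would limit (g) — a current Annual Clearance is held — but (i) sets (h) aside: (i) is engaged — a current Standing Notice is held. (j) is inapplicable (the baseline figure is 725, not under 713), so (i) stands. Exception (c) stands.
All of (d)'s requirements are met (the memorandum was obtained under a confidentiality agreement; the memorandum names a confidential informant). But applying paragraph (l): (l) is engaged — Iris is the subject of the memorandum. (d) is therefore removed.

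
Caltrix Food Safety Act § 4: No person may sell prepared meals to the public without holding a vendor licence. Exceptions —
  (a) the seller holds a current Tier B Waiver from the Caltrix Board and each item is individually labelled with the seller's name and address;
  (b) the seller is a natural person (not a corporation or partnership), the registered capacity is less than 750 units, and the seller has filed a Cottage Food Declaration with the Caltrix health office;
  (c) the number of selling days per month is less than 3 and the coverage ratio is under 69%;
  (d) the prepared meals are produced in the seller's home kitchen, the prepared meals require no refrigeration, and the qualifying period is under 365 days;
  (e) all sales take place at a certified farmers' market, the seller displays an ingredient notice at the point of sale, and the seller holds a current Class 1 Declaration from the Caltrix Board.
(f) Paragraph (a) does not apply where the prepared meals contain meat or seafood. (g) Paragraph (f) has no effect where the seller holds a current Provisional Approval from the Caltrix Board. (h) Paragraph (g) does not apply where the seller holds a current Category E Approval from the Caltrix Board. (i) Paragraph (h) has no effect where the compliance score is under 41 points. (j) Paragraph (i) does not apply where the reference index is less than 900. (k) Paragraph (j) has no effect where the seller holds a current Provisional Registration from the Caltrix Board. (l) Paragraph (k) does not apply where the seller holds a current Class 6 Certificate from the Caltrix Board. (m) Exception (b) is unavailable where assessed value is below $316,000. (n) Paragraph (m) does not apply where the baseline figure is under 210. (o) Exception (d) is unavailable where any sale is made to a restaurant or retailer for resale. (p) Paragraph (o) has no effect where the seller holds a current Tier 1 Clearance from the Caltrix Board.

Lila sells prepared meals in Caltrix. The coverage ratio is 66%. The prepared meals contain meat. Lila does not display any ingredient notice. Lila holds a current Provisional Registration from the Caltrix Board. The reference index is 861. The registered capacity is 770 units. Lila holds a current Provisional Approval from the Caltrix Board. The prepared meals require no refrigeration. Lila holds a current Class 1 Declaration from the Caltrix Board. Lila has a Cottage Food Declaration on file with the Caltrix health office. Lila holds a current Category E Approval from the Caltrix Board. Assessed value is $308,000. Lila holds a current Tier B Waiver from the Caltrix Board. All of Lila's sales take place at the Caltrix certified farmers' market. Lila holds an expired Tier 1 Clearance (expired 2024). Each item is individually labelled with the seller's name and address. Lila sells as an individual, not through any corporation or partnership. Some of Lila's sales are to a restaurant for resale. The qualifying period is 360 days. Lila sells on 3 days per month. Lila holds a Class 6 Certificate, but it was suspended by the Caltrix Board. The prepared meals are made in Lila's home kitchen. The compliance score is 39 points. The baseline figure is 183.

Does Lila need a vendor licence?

No — exception (a) applies; Lila is not required to hold a vendor licence.

Exception (a)'s conditions are all satisfied: a current Tier B Waiver is held; items are individually labelled. Applying paragraphs (f)–(l): (f) operates (the prepared meals contain meat), but is overridden by (g): (g) operates against (f): a current Provisional Approval is held. (h) applies (a current Category E Approval is held), but is overridden by (i): (i) operates against (h): the compliance score is 39 points, under the 41 points limit. (j) would limit (i) — the reference index is 861, less than the 900 limit — but (k) sets (j) aside: (k) operates against (j): a current Provisional Registration is held. (l), which would lift (k), is not triggered — there is no Class 6 Certificate in force. Exception (a) stands.
Exception (b) does not apply: the registered capacity is 770 units, not less than 750 units.
Exception (c) requires that the number of selling days per month is less than 3; but the number of selling days per month is 3, not less than 3, so (c) is unavailable.
Exception (d) is satisfied on its face — the prepared meals are home-kitchen produced; the prepared meals are shelf-stable; the qualifying period is 360 days, under the 365 days limit. Turning to paragraphs (o)–(p): (o) is engaged — some sales are to a restaurant for resale. (p) is not triggered (no current Tier 1 Clearance is held), so (o) stands. Exception (d) does not apply.
Exception (e) requires that the seller displays an ingredient notice at the point of sale; but no ingredient notice is displayed, so (e) is unavailable.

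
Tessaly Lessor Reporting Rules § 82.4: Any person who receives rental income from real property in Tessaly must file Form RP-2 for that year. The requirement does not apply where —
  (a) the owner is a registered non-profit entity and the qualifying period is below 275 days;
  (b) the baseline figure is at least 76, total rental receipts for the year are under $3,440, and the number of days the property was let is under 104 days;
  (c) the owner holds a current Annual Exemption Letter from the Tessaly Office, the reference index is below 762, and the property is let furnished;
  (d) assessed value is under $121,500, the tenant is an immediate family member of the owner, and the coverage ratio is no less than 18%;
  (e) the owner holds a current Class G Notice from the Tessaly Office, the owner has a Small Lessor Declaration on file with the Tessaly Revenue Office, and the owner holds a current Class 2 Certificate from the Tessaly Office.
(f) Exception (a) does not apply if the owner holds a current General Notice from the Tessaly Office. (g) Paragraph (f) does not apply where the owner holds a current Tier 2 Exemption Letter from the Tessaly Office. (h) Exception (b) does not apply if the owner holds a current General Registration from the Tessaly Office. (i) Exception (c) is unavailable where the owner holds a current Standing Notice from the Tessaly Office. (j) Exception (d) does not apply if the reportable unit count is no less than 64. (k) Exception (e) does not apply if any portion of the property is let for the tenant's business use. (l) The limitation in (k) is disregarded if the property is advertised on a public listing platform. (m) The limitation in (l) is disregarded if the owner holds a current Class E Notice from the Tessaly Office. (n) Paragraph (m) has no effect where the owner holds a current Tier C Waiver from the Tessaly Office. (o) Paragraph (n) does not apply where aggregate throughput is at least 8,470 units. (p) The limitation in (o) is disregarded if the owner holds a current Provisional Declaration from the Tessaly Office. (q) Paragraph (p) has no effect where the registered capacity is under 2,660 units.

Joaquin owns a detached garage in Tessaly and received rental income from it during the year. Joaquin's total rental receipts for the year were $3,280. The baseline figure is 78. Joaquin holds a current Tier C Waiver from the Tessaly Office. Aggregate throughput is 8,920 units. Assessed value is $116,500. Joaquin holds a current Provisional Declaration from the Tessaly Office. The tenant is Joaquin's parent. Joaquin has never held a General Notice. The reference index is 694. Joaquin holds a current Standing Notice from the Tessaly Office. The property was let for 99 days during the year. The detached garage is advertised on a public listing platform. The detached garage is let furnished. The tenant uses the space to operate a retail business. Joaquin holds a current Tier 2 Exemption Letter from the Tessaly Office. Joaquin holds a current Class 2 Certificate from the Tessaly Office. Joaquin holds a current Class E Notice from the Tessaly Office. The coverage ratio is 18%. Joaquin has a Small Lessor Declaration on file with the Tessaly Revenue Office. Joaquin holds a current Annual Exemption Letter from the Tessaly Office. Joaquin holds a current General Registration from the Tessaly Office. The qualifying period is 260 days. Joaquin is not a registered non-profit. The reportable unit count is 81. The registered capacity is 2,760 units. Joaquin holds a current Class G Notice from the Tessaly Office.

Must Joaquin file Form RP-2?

Exception (a) does not apply: Joaquin is not a registered non-profit.
Exception (b): the baseline figure is 78, meeting the 76 threshold; total rental receipts for the year are $3,280, under the $3,440 limit; the number of days the property was let is 99 days, under the 104 days limit — every condition holds. But applying paragraph (h): (h) applies — a current General Registration is held. Exception (b) does not apply.
Exception (c)'s conditions are all satisfied: a current Annual Exemption Letter is held; the reference index is 694, below the 762 limit; the property is let furnished. Turning to paragraph (i): (i) operates against (c): a current Standing Notice is held. So (c) is unavailable.
Exception (d): assessed value is $116,500, under the $121,500 limit; the tenant is an immediate family member; the coverage ratio is 18%, meeting the 18% threshold — every condition holds. But applying paragraph (j): (j) operates against (d): the reportable unit count is 81, meeting the 64 threshold. Exception (d) does not apply.
Exception (e)'s conditions are all satisfied: a current Class G Notice is held; a Small Lessor Declaration is on file; a current Class 2 Certificate is held. As to paragraphs (k)–(q): (k) would limit (e) — the space is let for business use — but (l) sets (k) aside: (l) operates against (k): the property is publicly advertised. (m) would limit (l) — a current Class E Notice is held — but (n) sets (m) aside: (n) applies — a current Tier C Waiver is held. (o) would limit (n) — aggregate throughput is 8,920 units, meeting the 8,470 units threshold — but (p) sets (o) aside: (p) applies — a current Provisional Declaration is held. (q) is not engaged (the registered capacity is 2,760 units, not under 2,660 units), so (p) stands. (e) remains available.

No — exception (e) applies; Joaquin is not required to file Form RP-2.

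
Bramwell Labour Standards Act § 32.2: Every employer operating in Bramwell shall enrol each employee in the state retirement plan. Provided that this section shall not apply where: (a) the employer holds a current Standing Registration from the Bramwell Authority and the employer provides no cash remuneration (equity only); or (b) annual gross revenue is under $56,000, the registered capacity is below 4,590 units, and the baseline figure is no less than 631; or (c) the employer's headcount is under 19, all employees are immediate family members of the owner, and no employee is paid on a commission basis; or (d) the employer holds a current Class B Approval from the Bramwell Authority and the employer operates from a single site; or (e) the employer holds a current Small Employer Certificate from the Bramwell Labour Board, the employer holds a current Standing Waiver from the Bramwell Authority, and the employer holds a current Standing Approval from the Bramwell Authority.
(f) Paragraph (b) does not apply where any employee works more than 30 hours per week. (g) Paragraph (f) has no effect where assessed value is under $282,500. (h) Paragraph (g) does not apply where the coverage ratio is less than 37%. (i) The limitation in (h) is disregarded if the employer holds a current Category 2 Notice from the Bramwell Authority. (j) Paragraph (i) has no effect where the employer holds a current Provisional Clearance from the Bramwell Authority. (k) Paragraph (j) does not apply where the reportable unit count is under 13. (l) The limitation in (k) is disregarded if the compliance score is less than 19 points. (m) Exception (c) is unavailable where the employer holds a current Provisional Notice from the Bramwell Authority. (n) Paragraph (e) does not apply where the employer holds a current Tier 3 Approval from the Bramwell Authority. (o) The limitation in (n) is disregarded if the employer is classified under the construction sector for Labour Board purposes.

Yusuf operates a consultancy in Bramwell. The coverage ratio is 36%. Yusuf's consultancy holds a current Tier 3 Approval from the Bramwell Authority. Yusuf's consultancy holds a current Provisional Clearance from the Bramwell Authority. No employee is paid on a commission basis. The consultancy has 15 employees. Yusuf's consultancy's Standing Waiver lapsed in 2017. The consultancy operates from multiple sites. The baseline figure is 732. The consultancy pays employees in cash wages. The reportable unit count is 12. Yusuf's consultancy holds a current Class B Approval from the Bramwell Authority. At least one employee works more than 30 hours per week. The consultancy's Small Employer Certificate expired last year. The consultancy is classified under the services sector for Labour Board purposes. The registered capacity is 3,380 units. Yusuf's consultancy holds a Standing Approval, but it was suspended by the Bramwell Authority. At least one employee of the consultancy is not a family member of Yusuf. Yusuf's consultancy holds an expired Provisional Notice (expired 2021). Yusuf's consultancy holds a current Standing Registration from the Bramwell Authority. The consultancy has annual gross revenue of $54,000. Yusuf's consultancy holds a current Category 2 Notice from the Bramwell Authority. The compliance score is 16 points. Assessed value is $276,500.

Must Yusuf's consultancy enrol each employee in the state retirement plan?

Exception (a) fails — employees are paid cash wages.
Exception (b)'s conditions are all satisfied: annual gross revenue is $54,000, under the $56,000 limit; the registered capacity is 3,380 units, below the 4,590 units limit; the baseline figure is 732, meeting the 631 threshold. But applying paragraphs (f)–(l): (f) operates against (b): at least one employee exceeds 30 hours/week. (g) would limit (f) — assessed value is $276,500, under the $282,500 limit — but (h) sets (g) aside: (h) operates against (g): the coverage ratio is 36%, less than the 37% limit. (i) would limit (h) — a current Category 2 Notice is held — but (j) sets (i) aside: (j) operates against (i): a current Provisional Clearance is held. (k) would limit (j) — the reportable unit count is 12, under the 13 limit — but (l) sets (k) aside: (l) operates against (k): the compliance score is 16 points, less than the 19 points limit. (b) is therefore removed.
Exception (c) fails — at least one employee is not a family member.
Exception (d) requires that the employer operates from a single site; but the employer operates from multiple sites, so (d) is unavailable.
Exception (e) requires that the employer holds a current Small Employer Certificate from the Bramwell Labour Board; but the Small Employer Certificate has expired, so (e) is unavailable.
No exception displaces § 32.2.

Yes — Yusuf's consultancy must enrol each employee in the state retirement plan.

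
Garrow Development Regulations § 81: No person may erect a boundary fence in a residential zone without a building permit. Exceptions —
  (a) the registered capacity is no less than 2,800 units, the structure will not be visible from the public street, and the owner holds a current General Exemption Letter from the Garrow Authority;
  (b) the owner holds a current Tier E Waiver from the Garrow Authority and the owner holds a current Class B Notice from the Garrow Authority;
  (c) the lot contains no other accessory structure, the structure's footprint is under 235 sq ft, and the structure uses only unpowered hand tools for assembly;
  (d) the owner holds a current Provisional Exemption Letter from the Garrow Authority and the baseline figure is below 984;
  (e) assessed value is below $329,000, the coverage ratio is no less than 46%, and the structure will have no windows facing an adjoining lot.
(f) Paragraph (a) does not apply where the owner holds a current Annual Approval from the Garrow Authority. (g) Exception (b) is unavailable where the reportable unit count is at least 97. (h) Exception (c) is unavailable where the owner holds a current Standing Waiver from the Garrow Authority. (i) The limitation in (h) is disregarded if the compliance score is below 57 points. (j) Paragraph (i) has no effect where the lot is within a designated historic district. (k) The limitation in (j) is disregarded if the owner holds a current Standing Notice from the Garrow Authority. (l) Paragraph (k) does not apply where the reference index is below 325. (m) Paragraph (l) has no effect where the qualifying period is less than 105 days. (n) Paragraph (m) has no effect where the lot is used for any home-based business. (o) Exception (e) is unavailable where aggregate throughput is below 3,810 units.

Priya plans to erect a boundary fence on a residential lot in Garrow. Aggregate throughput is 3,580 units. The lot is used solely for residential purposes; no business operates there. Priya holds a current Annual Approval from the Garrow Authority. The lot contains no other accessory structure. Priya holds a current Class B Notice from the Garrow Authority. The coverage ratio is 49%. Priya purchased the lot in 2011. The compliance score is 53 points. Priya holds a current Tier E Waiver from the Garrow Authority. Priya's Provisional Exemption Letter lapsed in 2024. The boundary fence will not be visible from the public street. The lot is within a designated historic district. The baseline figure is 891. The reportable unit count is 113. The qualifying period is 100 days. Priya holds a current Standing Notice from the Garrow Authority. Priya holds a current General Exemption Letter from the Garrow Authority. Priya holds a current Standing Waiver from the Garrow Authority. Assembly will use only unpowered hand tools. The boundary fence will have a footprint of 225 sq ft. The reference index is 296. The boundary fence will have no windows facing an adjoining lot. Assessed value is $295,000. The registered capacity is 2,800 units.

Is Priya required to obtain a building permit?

No — exception (c) applies; Priya does not need a building permit.

Exception (a)'s conditions are all satisfied: the registered capacity is 2,800 units, meeting the 2,800 units threshold; the structure will not be visible from the street; a current General Exemption Letter is held. But applying paragraph (f): (f) is triggered — a current Annual Approval is held. Exception (a) does not apply.
Exception (b): a current Tier E Waiver is held; a current Class B Notice is held — every condition holds. Turning to paragraph (g): (g) operates against (b): the reportable unit count is 113, meeting the 97 threshold. Exception (b) does not apply.
All of (c)'s requirements are met (the lot has no other accessory structure; the structure's footprint is 225 sq ft, under the 235 sq ft limit; assembly uses only hand tools). Considering the limiting provisions: (h) would limit (c) — a current Standing Waiver is held — but (i) sets (h) aside: (i) operates against (h): the compliance score is 53 points, below the 57 points limit. (j) is triggered (the lot is in a historic district), but is set aside by (k): (k) is engaged — a current Standing Notice is held. (l) would limit (k) — the reference index is 296, below the 325 limit — but (m) sets (l) aside: (m) applies — the qualifying period is 100 days, less than the 105 days limit. (n) is not engaged (the lot is solely residential), so (m) stands. Exception (c) stands.
Exception (d) requires that the owner holds a current Provisional Exemption Letter from the Garrow Authority; but no current Provisional Exemption Letter is held, so (d) is unavailable.
All of (e)'s requirements are met (assessed value is $295,000, below the $329,000 limit; the coverage ratio is 49%, meeting the 46% threshold; no windows face an adjoining lot). However, paragraph (o) must be considered: (o) operates against (e): aggregate throughput is 3,580 units, below the 3,810 units limit. So (e) is unavailable.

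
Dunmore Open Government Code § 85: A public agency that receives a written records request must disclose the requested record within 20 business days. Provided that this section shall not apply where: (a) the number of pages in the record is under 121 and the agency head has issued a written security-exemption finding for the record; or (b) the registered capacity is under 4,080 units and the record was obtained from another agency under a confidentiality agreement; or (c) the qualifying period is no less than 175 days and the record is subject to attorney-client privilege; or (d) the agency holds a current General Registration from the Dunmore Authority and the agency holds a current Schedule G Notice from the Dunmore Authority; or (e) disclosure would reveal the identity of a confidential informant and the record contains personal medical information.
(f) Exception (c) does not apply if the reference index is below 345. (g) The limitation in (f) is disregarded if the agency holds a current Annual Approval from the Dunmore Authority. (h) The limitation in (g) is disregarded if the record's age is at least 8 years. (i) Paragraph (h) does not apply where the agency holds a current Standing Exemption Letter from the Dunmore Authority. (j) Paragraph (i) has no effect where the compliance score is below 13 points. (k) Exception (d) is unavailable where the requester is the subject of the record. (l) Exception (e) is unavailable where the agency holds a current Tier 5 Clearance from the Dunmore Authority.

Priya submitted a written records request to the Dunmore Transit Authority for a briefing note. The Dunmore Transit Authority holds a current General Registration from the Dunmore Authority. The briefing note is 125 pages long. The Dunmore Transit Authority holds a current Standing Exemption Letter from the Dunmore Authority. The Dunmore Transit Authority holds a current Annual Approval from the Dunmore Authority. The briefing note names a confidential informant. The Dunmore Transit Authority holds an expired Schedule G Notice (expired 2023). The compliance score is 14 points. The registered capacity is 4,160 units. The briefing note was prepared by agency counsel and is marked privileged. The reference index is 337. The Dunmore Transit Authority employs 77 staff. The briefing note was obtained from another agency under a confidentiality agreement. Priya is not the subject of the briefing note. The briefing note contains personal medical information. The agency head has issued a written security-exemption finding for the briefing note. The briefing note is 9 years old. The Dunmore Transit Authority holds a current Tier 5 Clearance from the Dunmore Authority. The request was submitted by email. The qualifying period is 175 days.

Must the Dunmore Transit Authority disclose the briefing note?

Exception (a) fails — the number of pages in the record is 125, not under 121.
Exception (b) requires that the registered capacity is under 4,080 units; but the registered capacity is 4,160 units, not under 4,080 units, so (b) is unavailable.
Exception (c)'s conditions are all satisfied: the qualifying period is 175 days, meeting the 175 days threshold; the briefing note is privileged. Applying paragraphs (f)–(j): (f) would limit (c) — the reference index is 337, below the 345 limit — but (g) sets (f) aside: (g) operates against (f): a current Annual Approval is held. (h) would limit (g) — the record's age is 9 years, meeting the 8 years threshold — but (i) sets (h) aside: (i) operates against (h): a current Standing Exemption Letter is held. (j) is inapplicable (the compliance score is 14 points, not below 13 points), so (i) stands. So (c) applies.
Exception (d) fails — no current Schedule G Notice is held.
Exception (e) is satisfied on its face — the briefing note names a confidential informant; the briefing note contains personal medical information. Turning to paragraph (l): (l) operates — a current Tier 5 Clearance is held. So (e) is unavailable.

No — exception (c) applies; the Dunmore Transit Authority is not required to disclose the briefing note.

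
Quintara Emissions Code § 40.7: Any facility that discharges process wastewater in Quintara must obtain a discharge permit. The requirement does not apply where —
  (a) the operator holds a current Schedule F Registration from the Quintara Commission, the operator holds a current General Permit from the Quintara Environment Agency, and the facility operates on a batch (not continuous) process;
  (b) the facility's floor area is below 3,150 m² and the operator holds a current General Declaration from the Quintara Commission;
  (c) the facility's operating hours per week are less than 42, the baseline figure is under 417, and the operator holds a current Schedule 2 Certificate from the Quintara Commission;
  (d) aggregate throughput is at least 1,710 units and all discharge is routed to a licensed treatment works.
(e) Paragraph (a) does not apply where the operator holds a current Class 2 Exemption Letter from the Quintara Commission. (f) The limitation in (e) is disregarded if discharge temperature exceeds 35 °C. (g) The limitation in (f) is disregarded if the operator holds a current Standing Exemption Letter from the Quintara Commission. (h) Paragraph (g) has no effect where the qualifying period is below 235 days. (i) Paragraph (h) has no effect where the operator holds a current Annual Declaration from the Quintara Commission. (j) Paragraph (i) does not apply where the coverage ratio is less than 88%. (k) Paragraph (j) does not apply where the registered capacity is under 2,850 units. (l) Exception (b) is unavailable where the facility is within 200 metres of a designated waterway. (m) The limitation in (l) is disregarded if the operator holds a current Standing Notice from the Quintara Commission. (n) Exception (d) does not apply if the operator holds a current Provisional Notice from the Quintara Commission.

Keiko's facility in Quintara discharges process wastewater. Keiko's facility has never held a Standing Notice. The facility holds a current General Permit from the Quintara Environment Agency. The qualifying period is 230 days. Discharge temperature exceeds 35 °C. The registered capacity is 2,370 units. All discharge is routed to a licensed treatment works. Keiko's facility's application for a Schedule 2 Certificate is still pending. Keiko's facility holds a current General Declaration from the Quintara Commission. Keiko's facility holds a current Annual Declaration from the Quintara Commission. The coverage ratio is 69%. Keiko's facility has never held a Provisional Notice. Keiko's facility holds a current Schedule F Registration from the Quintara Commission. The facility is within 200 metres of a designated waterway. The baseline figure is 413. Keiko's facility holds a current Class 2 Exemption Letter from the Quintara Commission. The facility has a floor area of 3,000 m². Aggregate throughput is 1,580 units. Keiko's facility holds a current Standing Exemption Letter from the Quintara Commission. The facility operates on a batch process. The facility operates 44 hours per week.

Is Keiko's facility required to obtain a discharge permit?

Yes — Keiko's facility must obtain a discharge permit.

All of (a)'s requirements are met (a current Schedule F Registration is held; a current General Permit is held; the facility operates on a batch process). But applying paragraphs (e)–(k): (e) operates against (a): a current Class 2 Exemption Letter is held. (f) would limit (e) — discharge temperature exceeds 35 °C — but (g) sets (f) aside: (g) operates against (f): a current Standing Exemption Letter is held. (h) would limit (g) — the qualifying period is 230 days, below the 235 days limit — but (i) sets (h) aside: (i) operates against (h): a current Annual Declaration is held. (j) is engaged (the coverage ratio is 69%, less than the 88% limit), but is set aside by (k): (k) operates against (j): the registered capacity is 2,370 units, under the 2,850 units limit. Exception (a) does not apply.
Exception (b) is satisfied on its face — the facility's floor area is 3,000 m², below the 3,150 m² limit; a current General Declaration is held. Turning to paragraphs (l)–(m): (l) operates against (b): the facility is within 200 m of a designated waterway. (m) does not operate here (there is no Standing Notice in force), so (l) stands. (b) is therefore removed.
Exception (c) requires that the facility's operating hours per week are less than 42; but the facility's operating hours per week are 44, not less than 42, so (c) is unavailable.
Exception (d) requires that aggregate throughput is at least 1,710 units; but aggregate throughput is 1,580 units, short of 1,710 units, so (d) is unavailable.
No exception displaces § 40.7.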